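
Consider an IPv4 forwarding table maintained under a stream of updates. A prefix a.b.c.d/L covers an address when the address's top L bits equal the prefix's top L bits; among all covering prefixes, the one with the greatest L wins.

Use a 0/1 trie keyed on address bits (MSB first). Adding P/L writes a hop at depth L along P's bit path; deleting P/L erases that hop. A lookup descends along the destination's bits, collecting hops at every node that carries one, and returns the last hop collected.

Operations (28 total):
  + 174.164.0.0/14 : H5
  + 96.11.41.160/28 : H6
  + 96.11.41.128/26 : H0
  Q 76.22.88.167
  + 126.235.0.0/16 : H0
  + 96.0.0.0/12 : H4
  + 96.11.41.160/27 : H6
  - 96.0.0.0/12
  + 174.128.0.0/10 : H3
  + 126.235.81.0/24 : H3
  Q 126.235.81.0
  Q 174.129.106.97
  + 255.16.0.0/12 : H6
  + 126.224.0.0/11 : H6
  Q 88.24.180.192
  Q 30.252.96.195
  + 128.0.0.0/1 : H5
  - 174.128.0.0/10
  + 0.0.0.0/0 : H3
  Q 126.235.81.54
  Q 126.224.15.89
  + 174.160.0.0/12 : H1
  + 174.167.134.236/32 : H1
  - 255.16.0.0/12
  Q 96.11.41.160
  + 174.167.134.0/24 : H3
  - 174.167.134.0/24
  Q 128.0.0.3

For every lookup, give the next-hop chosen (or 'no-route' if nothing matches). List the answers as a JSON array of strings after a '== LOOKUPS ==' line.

Apply in order:
  + 174.164.0.0/14 (H5) depth=14
  + 96.11.41.160/28 (H6) depth=28
  + 96.11.41.128/26 (H0) depth=26
  Q 76.22.88.167: descend 01 ; hops seen [∅] ; pick no-route
  + 126.235.0.0/16 (H0) depth=16
  + 96.0.0.0/12 (H4) depth=12
  + 96.11.41.160/27 (H6) depth=27
  - 96.0.0.0/12 clear@12
  + 174.128.0.0/10 (H3) depth=10
  + 126.235.81.0/24 (H3) depth=24
  Q 126.235.81.0: descend 011111101110101101010001 ; hops seen [H0,H3] ; pick H3
  Q 174.129.106.97: descend 1010111010 ; hops seen [H3] ; pick H3
  + 255.16.0.0/12 (H6) depth=12
  + 126.224.0.0/11 (H6) depth=11
  Q 88.24.180.192: descend 01 ; hops seen [∅] ; pick no-route
  Q 30.252.96.195: descend 0 ; hops seen [∅] ; pick no-route
  + 128.0.0.0/1 (H5) depth=1
  - 174.128.0.0/10 clear@10
  + 0.0.0.0/0 (H3) depth=0
  Q 126.235.81.54: descend 011111101110101101010001 ; hops seen [H3,H6,H0,H3] ; pick H3
  Q 126.224.15.89: descend 011111101110 ; hops seen [H3,H6] ; pick H6
  + 174.160.0.0/12 (H1) depth=12
  + 174.167.134.236/32 (H1) depth=32
  - 255.16.0.0/12 clear@12
  Q 96.11.41.160: descend 0110000000001011001010011010 ; hops seen [H3,H0,H6,H6] ; pick H6
  + 174.167.134.0/24 (H3) depth=24
  - 174.167.134.0/24 clear@24
  Q 128.0.0.3: descend 10 ; hops seen [H3,H5] ; pick H5

== LOOKUPS ==
["no-route","H3","H3","no-route","no-route","H3","H6","H6","H5"]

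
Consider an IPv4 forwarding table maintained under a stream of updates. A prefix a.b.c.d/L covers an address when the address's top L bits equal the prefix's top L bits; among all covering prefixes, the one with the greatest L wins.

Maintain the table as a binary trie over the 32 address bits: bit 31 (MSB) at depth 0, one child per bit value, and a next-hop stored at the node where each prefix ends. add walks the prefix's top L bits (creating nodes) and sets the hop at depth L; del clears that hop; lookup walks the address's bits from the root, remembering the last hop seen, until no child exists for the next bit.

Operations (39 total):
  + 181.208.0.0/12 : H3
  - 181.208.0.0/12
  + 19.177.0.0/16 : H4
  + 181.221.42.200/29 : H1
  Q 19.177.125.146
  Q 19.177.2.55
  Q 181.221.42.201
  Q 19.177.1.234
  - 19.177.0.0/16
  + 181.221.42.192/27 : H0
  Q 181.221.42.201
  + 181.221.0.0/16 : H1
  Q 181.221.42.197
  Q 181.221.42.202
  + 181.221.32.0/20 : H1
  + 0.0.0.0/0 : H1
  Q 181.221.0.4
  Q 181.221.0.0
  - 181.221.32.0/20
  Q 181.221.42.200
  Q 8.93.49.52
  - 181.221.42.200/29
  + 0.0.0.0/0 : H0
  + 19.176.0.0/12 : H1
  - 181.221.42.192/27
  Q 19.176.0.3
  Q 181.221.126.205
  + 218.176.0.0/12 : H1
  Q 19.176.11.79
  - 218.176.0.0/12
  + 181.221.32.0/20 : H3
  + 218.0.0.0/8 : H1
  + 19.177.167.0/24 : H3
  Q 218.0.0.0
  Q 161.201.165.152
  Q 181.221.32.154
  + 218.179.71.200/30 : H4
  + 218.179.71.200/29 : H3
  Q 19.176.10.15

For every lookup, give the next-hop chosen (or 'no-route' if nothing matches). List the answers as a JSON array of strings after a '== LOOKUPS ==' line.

Apply in order:
  add 181.208.0.0/12 -> H3 at depth 12
  del 181.208.0.0/12 (clear depth 12)
  add 19.177.0.0/16 -> H4 at depth 16
  add 181.221.42.200/29 -> H1 at depth 29
  lookup 19.177.125.146: bits 0001001110110001 walk d0:-→d1:-→d2:-→d3:-→d4:-→d5:-→d6:-→d7:-→d8:-→d9:-→d10:-→d11:-→d12:-→d13:-→d14:-→d15:-→d16:H4 -> H4
  lookup 19.177.2.55: bits 0001001110110001 walk d0:-→d1:-→d2:-→d3:-→d4:-→d5:-→d6:-→d7:-→d8:-→d9:-→d10:-→d11:-→d12:-→d13:-→d14:-→d15:-→d16:H4 -> H4
  lookup 181.221.42.201: bits 10110101110111010010101011001 walk d0:-→d1:-→d2:-→d3:-→d4:-→d5:-→d6:-→d7:-→d8:-→d9:-→d10:-→d11:-→d12:-→d13:-→d14:-→d15:-→d16:-→d17:-→d18:-→d19:-→d20:-→d21:-→d22:-→d23:-→d24:-→d25:-→d26:-→d27:-→d28:-→d29:H1 -> H1
  lookup 19.177.1.234: bits 0001001110110001 walk d0:-→d1:-→d2:-→d3:-→d4:-→d5:-→d6:-→d7:-→d8:-→d9:-→d10:-→d11:-→d12:-→d13:-→d14:-→d15:-→d16:H4 -> H4
  del 19.177.0.0/16 (clear depth 16)
  add 181.221.42.192/27 -> H0 at depth 27
  lookup 181.221.42.201: bits 10110101110111010010101011001 walk d0:-→d1:-→d2:-→d3:-→d4:-→d5:-→d6:-→d7:-→d8:-→d9:-→d10:-→d11:-→d12:-→d13:-→d14:-→d15:-→d16:-→d17:-→d18:-→d19:-→d20:-→d21:-→d22:-→d23:-→d24:-→d25:-→d26:-→d27:H0→d28:-→d29:H1 -> H1
  add 181.221.0.0/16 -> H1 at depth 16
  lookup 181.221.42.197: bits 1011010111011101001010101100 walk d0:-→d1:-→d2:-→d3:-→d4:-→d5:-→d6:-→d7:-→d8:-→d9:-→d10:-→d11:-→d12:-→d13:-→d14:-→d15:-→d16:H1→d17:-→d18:-→d19:-→d20:-→d21:-→d22:-→d23:-→d24:-→d25:-→d26:-→d27:H0→d28:- -> H0
  lookup 181.221.42.202: bits 10110101110111010010101011001 walk d0:-→d1:-→d2:-→d3:-→d4:-→d5:-→d6:-→d7:-→d8:-→d9:-→d10:-→d11:-→d12:-→d13:-→d14:-→d15:-→d16:H1→d17:-→d18:-→d19:-→d20:-→d21:-→d22:-→d23:-→d24:-→d25:-→d26:-→d27:H0→d28:-→d29:H1 -> H1
  add 181.221.32.0/20 -> H1 at depth 20
  add 0.0.0.0/0 -> H1 at depth 0
  lookup 181.221.0.4: bits 101101011101110100 walk d0:H1→d1:-→d2:-→d3:-→d4:-→d5:-→d6:-→d7:-→d8:-→d9:-→d10:-→d11:-→d12:-→d13:-→d14:-→d15:-→d16:H1→d17:-→d18:- -> H1
  lookup 181.221.0.0: bits 101101011101110100 walk d0:H1→d1:-→d2:-→d3:-→d4:-→d5:-→d6:-→d7:-→d8:-→d9:-→d10:-→d11:-→d12:-→d13:-→d14:-→d15:-→d16:H1→d17:-→d18:- -> H1
  del 181.221.32.0/20 (clear depth 20)
  lookup 181.221.42.200: bits 10110101110111010010101011001 walk d0:H1→d1:-→d2:-→d3:-→d4:-→d5:-→d6:-→d7:-→d8:-→d9:-→d10:-→d11:-→d12:-→d13:-→d14:-→d15:-→d16:H1→d17:-→d18:-→d19:-→d20:-→d21:-→d22:-→d23:-→d24:-→d25:-→d26:-→d27:H0→d28:-→d29:H1 -> H1
  lookup 8.93.49.52: bits 000 walk d0:H1→d1:-→d2:-→d3:- -> H1
  del 181.221.42.200/29 (clear depth 29)
  add 0.0.0.0/0 -> H0 at depth 0
  add 19.176.0.0/12 -> H1 at depth 12
  del 181.221.42.192/27 (clear depth 27)
  lookup 19.176.0.3: bits 000100111011000 walk d0:H0→d1:-→d2:-→d3:-→d4:-→d5:-→d6:-→d7:-→d8:-→d9:-→d10:-→d11:-→d12:H1→d13:-→d14:-→d15:- -> H1
  lookup 181.221.126.205: bits 10110101110111010 walk d0:H0→d1:-→d2:-→d3:-→d4:-→d5:-→d6:-→d7:-→d8:-→d9:-→d10:-→d11:-→d12:-→d13:-→d14:-→d15:-→d16:H1→d17:- -> H1
  add 218.176.0.0/12 -> H1 at depth 12
  lookup 19.176.11.79: bits 000100111011000 walk d0:H0→d1:-→d2:-→d3:-→d4:-→d5:-→d6:-→d7:-→d8:-→d9:-→d10:-→d11:-→d12:H1→d13:-→d14:-→d15:- -> H1
  del 218.176.0.0/12 (clear depth 12)
  add 181.221.32.0/20 -> H3 at depth 20
  add 218.0.0.0/8 -> H1 at depth 8
  add 19.177.167.0/24 -> H3 at depth 24
  lookup 218.0.0.0: bits 11011010 walk d0:H0→d1:-→d2:-→d3:-→d4:-→d5:-→d6:-→d7:-→d8:H1 -> H1
  lookup 161.201.165.152: bits 101 walk d0:H0→d1:-→d2:-→d3:- -> H0
  lookup 181.221.32.154: bits 10110101110111010010 walk d0:H0→d1:-→d2:-→d3:-→d4:-→d5:-→d6:-→d7:-→d8:-→d9:-→d10:-→d11:-→d12:-→d13:-→d14:-→d15:-→d16:H1→d17:-→d18:-→d19:-→d20:H3 -> H3
  add 218.179.71.200/30 -> H4 at depth 30
  add 218.179.71.200/29 -> H3 at depth 29
  lookup 19.176.10.15: bits 000100111011000 walk d0:H0→d1:-→d2:-→d3:-→d4:-→d5:-→d6:-→d7:-→d8:-→d9:-→d10:-→d11:-→d12:H1→d13:-→d14:-→d15:- -> H1

== LOOKUPS ==
["H4","H4","H1","H4","H1","H0","H1","H1","H1","H1","H1","H1","H1","H1","H1","H0","H3","H1"]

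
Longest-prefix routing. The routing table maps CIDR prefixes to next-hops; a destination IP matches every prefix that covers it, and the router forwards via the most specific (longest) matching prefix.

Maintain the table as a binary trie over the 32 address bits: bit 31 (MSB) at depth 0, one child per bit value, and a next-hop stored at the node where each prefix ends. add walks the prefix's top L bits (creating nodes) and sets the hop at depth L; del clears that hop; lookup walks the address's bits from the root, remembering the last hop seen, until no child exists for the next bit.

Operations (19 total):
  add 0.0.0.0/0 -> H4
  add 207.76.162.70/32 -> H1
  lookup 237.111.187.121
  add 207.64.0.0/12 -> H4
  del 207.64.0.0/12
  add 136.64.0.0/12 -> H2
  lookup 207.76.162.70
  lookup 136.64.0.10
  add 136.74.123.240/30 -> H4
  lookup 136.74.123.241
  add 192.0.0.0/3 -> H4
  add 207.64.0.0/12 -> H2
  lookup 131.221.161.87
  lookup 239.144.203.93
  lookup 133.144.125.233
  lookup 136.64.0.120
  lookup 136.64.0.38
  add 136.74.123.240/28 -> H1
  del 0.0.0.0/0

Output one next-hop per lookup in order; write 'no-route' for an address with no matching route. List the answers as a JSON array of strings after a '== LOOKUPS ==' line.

Process each operation:
  + 0.0.0.0/0 (H4) depth=0
  + 207.76.162.70/32 (H1) depth=32
  lookup 237.111.187.121: bits 11 walk d0:H4→d1:-→d2:- -> H4
  + 207.64.0.0/12 (H4) depth=12
  del 207.64.0.0/12 (clear depth 12)
  + 136.64.0.0/12 (H2) depth=12
  lookup 207.76.162.70: bits 11001111010011001010001001000110 walk d0:H4→d1:-→d2:-→d3:-→d4:-→d5:-→d6:-→d7:-→d8:-→d9:-→d10:-→d11:-→d12:-→d13:-→d14:-→d15:-→d16:-→d17:-→d18:-→d19:-→d20:-→d21:-→d22:-→d23:-→d24:-→d25:-→d26:-→d27:-→d28:-→d29:-→d30:-→d31:-→d32:H1 -> H1
  lookup 136.64.0.10: bits 100010000100 walk d0:H4→d1:-→d2:-→d3:-→d4:-→d5:-→d6:-→d7:-→d8:-→d9:-→d10:-→d11:-→d12:H2 -> H2
  + 136.74.123.240/30 (H4) depth=30
  lookup 136.74.123.241: bits 100010000100101001111011111100 walk d0:H4→d1:-→d2:-→d3:-→d4:-→d5:-→d6:-→d7:-→d8:-→d9:-→d10:-→d11:-→d12:H2→d13:-→d14:-→d15:-→d16:-→d17:-→d18:-→d19:-→d20:-→d21:-→d22:-→d23:-→d24:-→d25:-→d26:-→d27:-→d28:-→d29:-→d30:H4 -> H4
  + 192.0.0.0/3 (H4) depth=3
  + 207.64.0.0/12 (H2) depth=12
  lookup 131.221.161.87: bits 1000 walk d0:H4→d1:-→d2:-→d3:-→d4:- -> H4
  lookup 239.144.203.93: bits 11 walk d0:H4→d1:-→d2:- -> H4
  lookup 133.144.125.233: bits 1000 walk d0:H4→d1:-→d2:-→d3:-→d4:- -> H4
  lookup 136.64.0.120: bits 100010000100 walk d0:H4→d1:-→d2:-→d3:-→d4:-→d5:-→d6:-→d7:-→d8:-→d9:-→d10:-→d11:-→d12:H2 -> H2
  lookup 136.64.0.38: bits 100010000100 walk d0:H4→d1:-→d2:-→d3:-→d4:-→d5:-→d6:-→d7:-→d8:-→d9:-→d10:-→d11:-→d12:H2 -> H2
  + 136.74.123.240/28 (H1) depth=28
  del 0.0.0.0/0 (clear depth 0)

== LOOKUPS ==
["H4","H1","H2","H4","H4","H4","H4","H2","H2"]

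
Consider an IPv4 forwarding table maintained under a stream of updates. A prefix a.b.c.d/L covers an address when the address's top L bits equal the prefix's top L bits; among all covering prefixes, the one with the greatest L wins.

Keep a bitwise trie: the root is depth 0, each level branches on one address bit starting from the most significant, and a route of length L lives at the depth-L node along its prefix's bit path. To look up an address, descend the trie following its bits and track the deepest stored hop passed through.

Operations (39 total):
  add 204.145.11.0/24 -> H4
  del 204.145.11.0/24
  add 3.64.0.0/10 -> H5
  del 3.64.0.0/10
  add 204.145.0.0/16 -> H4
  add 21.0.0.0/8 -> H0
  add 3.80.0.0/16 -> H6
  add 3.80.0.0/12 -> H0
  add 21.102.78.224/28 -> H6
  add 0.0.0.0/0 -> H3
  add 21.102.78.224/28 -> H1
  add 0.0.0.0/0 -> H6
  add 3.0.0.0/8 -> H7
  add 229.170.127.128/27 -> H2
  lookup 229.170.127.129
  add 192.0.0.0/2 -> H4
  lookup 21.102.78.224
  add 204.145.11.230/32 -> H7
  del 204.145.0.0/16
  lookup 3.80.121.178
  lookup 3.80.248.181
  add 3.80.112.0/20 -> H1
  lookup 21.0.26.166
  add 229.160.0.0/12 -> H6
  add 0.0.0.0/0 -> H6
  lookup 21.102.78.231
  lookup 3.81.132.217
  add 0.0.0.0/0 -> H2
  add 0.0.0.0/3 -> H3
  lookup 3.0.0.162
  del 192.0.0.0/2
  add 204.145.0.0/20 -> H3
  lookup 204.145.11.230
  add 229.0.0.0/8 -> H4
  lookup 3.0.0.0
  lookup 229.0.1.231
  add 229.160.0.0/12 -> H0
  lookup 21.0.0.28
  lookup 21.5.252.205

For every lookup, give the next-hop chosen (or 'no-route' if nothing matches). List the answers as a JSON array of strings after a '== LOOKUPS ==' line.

Trace:
  add 204.145.11.0/24 -> H4 at depth 24
  del 204.145.11.0/24 (clear depth 24)
  add 3.64.0.0/10 -> H5 at depth 10
  del 3.64.0.0/10 (clear depth 10)
  add 204.145.0.0/16 -> H4 at depth 16
  add 21.0.0.0/8 -> H0 at depth 8
  add 3.80.0.0/16 -> H6 at depth 16
  add 3.80.0.0/12 -> H0 at depth 12
  add 21.102.78.224/28 -> H6 at depth 28
  add 0.0.0.0/0 -> H3 at depth 0
  add 21.102.78.224/28 -> H1 at depth 28
  add 0.0.0.0/0 -> H6 at depth 0
  add 3.0.0.0/8 -> H7 at depth 8
  add 229.170.127.128/27 -> H2 at depth 27
  lookup 229.170.127.129: bits 111001011010101001111111100 walk d0:H6→d1:-→d2:-→d3:-→d4:-→d5:-→d6:-→d7:-→d8:-→d9:-→d10:-→d11:-→d12:-→d13:-→d14:-→d15:-→d16:-→d17:-→d18:-→d19:-→d20:-→d21:-→d22:-→d23:-→d24:-→d25:-→d26:-→d27:H2 -> H2
  add 192.0.0.0/2 -> H4 at depth 2
  lookup 21.102.78.224: bits 0001010101100110010011101110 walk d0:H6→d1:-→d2:-→d3:-→d4:-→d5:-→d6:-→d7:-→d8:H0→d9:-→d10:-→d11:-→d12:-→d13:-→d14:-→d15:-→d16:-→d17:-→d18:-→d19:-→d20:-→d21:-→d22:-→d23:-→d24:-→d25:-→d26:-→d27:-→d28:H1 -> H1
  add 204.145.11.230/32 -> H7 at depth 32
  del 204.145.0.0/16 (clear depth 16)
  lookup 3.80.121.178: bits 0000001101010000 walk d0:H6→d1:-→d2:-→d3:-→d4:-→d5:-→d6:-→d7:-→d8:H7→d9:-→d10:-→d11:-→d12:H0→d13:-→d14:-→d15:-→d16:H6 -> H6
  lookup 3.80.248.181: bits 0000001101010000 walk d0:H6→d1:-→d2:-→d3:-→d4:-→d5:-→d6:-→d7:-→d8:H7→d9:-→d10:-→d11:-→d12:H0→d13:-→d14:-→d15:-→d16:H6 -> H6
  add 3.80.112.0/20 -> H1 at depth 20
  lookup 21.0.26.166: bits 000101010 walk d0:H6→d1:-→d2:-→d3:-→d4:-→d5:-→d6:-→d7:-→d8:H0→d9:- -> H0
  add 229.160.0.0/12 -> H6 at depth 12
  add 0.0.0.0/0 -> H6 at depth 0
  lookup 21.102.78.231: bits 0001010101100110010011101110 walk d0:H6→d1:-→d2:-→d3:-→d4:-→d5:-→d6:-→d7:-→d8:H0→d9:-→d10:-→d11:-→d12:-→d13:-→d14:-→d15:-→d16:-→d17:-→d18:-→d19:-→d20:-→d21:-→d22:-→d23:-→d24:-→d25:-→d26:-→d27:-→d28:H1 -> H1
  lookup 3.81.132.217: bits 000000110101000 walk d0:H6→d1:-→d2:-→d3:-→d4:-→d5:-→d6:-→d7:-→d8:H7→d9:-→d10:-→d11:-→d12:H0→d13:-→d14:-→d15:- -> H0
  add 0.0.0.0/0 -> H2 at depth 0
  add 0.0.0.0/3 -> H3 at depth 3
  lookup 3.0.0.162: bits 000000110 walk d0:H2→d1:-→d2:-→d3:H3→d4:-→d5:-→d6:-→d7:-→d8:H7→d9:- -> H7
  del 192.0.0.0/2 (clear depth 2)
  add 204.145.0.0/20 -> H3 at depth 20
  lookup 204.145.11.230: bits 11001100100100010000101111100110 walk d0:H2→d1:-→d2:-→d3:-→d4:-→d5:-→d6:-→d7:-→d8:-→d9:-→d10:-→d11:-→d12:-→d13:-→d14:-→d15:-→d16:-→d17:-→d18:-→d19:-→d20:H3→d21:-→d22:-→d23:-→d24:-→d25:-→d26:-→d27:-→d28:-→d29:-→d30:-→d31:-→d32:H7 -> H7
  add 229.0.0.0/8 -> H4 at depth 8
  lookup 3.0.0.0: bits 000000110 walk d0:H2→d1:-→d2:-→d3:H3→d4:-→d5:-→d6:-→d7:-→d8:H7→d9:- -> H7
  lookup 229.0.1.231: bits 11100101 walk d0:H2→d1:-→d2:-→d3:-→d4:-→d5:-→d6:-→d7:-→d8:H4 -> H4
  add 229.160.0.0/12 -> H0 at depth 12
  lookup 21.0.0.28: bits 000101010 walk d0:H2→d1:-→d2:-→d3:H3→d4:-→d5:-→d6:-→d7:-→d8:H0→d9:- -> H0
  lookup 21.5.252.205: bits 000101010 walk d0:H2→d1:-→d2:-→d3:H3→d4:-→d5:-→d6:-→d7:-→d8:H0→d9:- -> H0

== LOOKUPS ==
["H2","H1","H6","H6","H0","H1","H0","H7","H7","H7","H4","H0","H0"]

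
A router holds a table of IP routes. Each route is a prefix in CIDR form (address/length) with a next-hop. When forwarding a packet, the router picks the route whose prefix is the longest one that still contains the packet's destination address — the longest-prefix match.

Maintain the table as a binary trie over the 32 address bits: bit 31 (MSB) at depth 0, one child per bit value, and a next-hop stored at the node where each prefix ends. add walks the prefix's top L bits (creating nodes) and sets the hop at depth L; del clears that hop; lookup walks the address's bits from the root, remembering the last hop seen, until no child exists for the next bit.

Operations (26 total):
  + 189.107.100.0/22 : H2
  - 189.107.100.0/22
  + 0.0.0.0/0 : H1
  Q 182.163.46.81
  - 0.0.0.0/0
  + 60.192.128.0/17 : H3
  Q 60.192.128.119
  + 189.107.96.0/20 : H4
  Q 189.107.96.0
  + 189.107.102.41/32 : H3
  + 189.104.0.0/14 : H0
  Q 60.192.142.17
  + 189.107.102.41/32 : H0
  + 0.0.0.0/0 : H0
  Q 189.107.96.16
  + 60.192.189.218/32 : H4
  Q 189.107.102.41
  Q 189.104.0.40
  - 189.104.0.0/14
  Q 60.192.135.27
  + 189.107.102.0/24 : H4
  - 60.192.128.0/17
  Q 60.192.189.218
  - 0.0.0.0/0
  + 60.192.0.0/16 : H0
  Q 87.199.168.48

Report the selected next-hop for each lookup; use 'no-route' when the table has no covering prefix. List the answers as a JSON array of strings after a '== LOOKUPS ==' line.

Apply in order:
  + 189.107.100.0/22 (H2) depth=22
  del 189.107.100.0/22 (clear depth 22)
  + 0.0.0.0/0 (H1) depth=0
  Q 182.163.46.81: descend 1011 ; hops seen [H1] ; pick H1
  del 0.0.0.0/0 (clear depth 0)
  + 60.192.128.0/17 (H3) depth=17
  Q 60.192.128.119: descend 00111100110000001 ; hops seen [H3] ; pick H3
  + 189.107.96.0/20 (H4) depth=20
  Q 189.107.96.0: descend 101111010110101101100 ; hops seen [H4] ; pick H4
  + 189.107.102.41/32 (H3) depth=32
  + 189.104.0.0/14 (H0) depth=14
  Q 60.192.142.17: descend 00111100110000001 ; hops seen [H3] ; pick H3
  + 189.107.102.41/32 (H0) depth=32
  + 0.0.0.0/0 (H0) depth=0
  Q 189.107.96.16: descend 101111010110101101100 ; hops seen [H0,H0,H4] ; pick H4
  + 60.192.189.218/32 (H4) depth=32
  Q 189.107.102.41: descend 10111101011010110110011000101001 ; hops seen [H0,H0,H4,H0] ; pick H0
  Q 189.104.0.40: descend 10111101011010 ; hops seen [H0,H0] ; pick H0
  del 189.104.0.0/14 (clear depth 14)
  Q 60.192.135.27: descend 001111001100000010 ; hops seen [H0,H3] ; pick H3
  + 189.107.102.0/24 (H4) depth=24
  del 60.192.128.0/17 (clear depth 17)
  Q 60.192.189.218: descend 00111100110000001011110111011010 ; hops seen [H0,H4] ; pick H4
  del 0.0.0.0/0 (clear depth 0)
  + 60.192.0.0/16 (H0) depth=16
  Q 87.199.168.48: descend 0 ; hops seen [∅] ; pick no-route

== LOOKUPS ==
["H1","H3","H4","H3","H4","H0","H0","H3","H4","no-route"]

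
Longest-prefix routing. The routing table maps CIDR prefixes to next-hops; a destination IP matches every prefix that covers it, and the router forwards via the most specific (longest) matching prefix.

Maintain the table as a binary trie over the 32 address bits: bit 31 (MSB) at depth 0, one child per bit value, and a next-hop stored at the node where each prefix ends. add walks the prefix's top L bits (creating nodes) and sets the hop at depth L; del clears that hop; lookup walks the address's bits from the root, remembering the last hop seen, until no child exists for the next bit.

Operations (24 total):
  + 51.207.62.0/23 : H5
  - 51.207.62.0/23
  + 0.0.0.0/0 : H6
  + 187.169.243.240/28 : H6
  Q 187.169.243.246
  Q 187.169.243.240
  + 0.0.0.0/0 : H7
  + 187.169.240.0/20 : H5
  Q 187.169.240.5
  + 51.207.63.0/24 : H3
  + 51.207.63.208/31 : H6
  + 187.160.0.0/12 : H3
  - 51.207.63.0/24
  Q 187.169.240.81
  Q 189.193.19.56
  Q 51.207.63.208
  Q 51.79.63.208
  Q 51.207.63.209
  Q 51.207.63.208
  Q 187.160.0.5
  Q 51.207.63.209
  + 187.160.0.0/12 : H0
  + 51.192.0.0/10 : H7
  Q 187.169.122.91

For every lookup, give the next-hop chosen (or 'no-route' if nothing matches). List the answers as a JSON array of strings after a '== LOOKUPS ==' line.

Trace:
  add 51.207.62.0/23 -> H5 at depth 23
  del 51.207.62.0/23 (clear depth 23)
  add 0.0.0.0/0 -> H6 at depth 0
  add 187.169.243.240/28 -> H6 at depth 28
  lookup 187.169.243.246: bits 1011101110101001111100111111 walk d0:H6→d1:-→d2:-→d3:-→d4:-→d5:-→d6:-→d7:-→d8:-→d9:-→d10:-→d11:-→d12:-→d13:-→d14:-→d15:-→d16:-→d17:-→d18:-→d19:-→d20:-→d21:-→d22:-→d23:-→d24:-→d25:-→d26:-→d27:-→d28:H6 -> H6
  lookup 187.169.243.240: bits 1011101110101001111100111111 walk d0:H6→d1:-→d2:-→d3:-→d4:-→d5:-→d6:-→d7:-→d8:-→d9:-→d10:-→d11:-→d12:-→d13:-→d14:-→d15:-→d16:-→d17:-→d18:-→d19:-→d20:-→d21:-→d22:-→d23:-→d24:-→d25:-→d26:-→d27:-→d28:H6 -> H6
  add 0.0.0.0/0 -> H7 at depth 0
  add 187.169.240.0/20 -> H5 at depth 20
  lookup 187.169.240.5: bits 1011101110101001111100 walk d0:H7→d1:-→d2:-→d3:-→d4:-→d5:-→d6:-→d7:-→d8:-→d9:-→d10:-→d11:-→d12:-→d13:-→d14:-→d15:-→d16:-→d17:-→d18:-→d19:-→d20:H5→d21:-→d22:- -> H5
  add 51.207.63.0/24 -> H3 at depth 24
  add 51.207.63.208/31 -> H6 at depth 31
  add 187.160.0.0/12 -> H3 at depth 12
  del 51.207.63.0/24 (clear depth 24)
  lookup 187.169.240.81: bits 1011101110101001111100 walk d0:H7→d1:-→d2:-→d3:-→d4:-→d5:-→d6:-→d7:-→d8:-→d9:-→d10:-→d11:-→d12:H3→d13:-→d14:-→d15:-→d16:-→d17:-→d18:-→d19:-→d20:H5→d21:-→d22:- -> H5
  lookup 189.193.19.56: bits 10111 walk d0:H7→d1:-→d2:-→d3:-→d4:-→d5:- -> H7
  lookup 51.207.63.208: bits 0011001111001111001111111101000 walk d0:H7→d1:-→d2:-→d3:-→d4:-→d5:-→d6:-→d7:-→d8:-→d9:-→d10:-→d11:-→d12:-→d13:-→d14:-→d15:-→d16:-→d17:-→d18:-→d19:-→d20:-→d21:-→d22:-→d23:-→d24:-→d25:-→d26:-→d27:-→d28:-→d29:-→d30:-→d31:H6 -> H6
  lookup 51.79.63.208: bits 00110011 walk d0:H7→d1:-→d2:-→d3:-→d4:-→d5:-→d6:-→d7:-→d8:- -> H7
  lookup 51.207.63.209: bits 0011001111001111001111111101000 walk d0:H7→d1:-→d2:-→d3:-→d4:-→d5:-→d6:-→d7:-→d8:-→d9:-→d10:-→d11:-→d12:-→d13:-→d14:-→d15:-→d16:-→d17:-→d18:-→d19:-→d20:-→d21:-→d22:-→d23:-→d24:-→d25:-→d26:-→d27:-→d28:-→d29:-→d30:-→d31:H6 -> H6
  lookup 51.207.63.208: bits 0011001111001111001111111101000 walk d0:H7→d1:-→d2:-→d3:-→d4:-→d5:-→d6:-→d7:-→d8:-→d9:-→d10:-→d11:-→d12:-→d13:-→d14:-→d15:-→d16:-→d17:-→d18:-→d19:-→d20:-→d21:-→d22:-→d23:-→d24:-→d25:-→d26:-→d27:-→d28:-→d29:-→d30:-→d31:H6 -> H6
  lookup 187.160.0.5: bits 101110111010 walk d0:H7→d1:-→d2:-→d3:-→d4:-→d5:-→d6:-→d7:-→d8:-→d9:-→d10:-→d11:-→d12:H3 -> H3
  lookup 51.207.63.209: bits 0011001111001111001111111101000 walk d0:H7→d1:-→d2:-→d3:-→d4:-→d5:-→d6:-→d7:-→d8:-→d9:-→d10:-→d11:-→d12:-→d13:-→d14:-→d15:-→d16:-→d17:-→d18:-→d19:-→d20:-→d21:-→d22:-→d23:-→d24:-→d25:-→d26:-→d27:-→d28:-→d29:-→d30:-→d31:H6 -> H6
  add 187.160.0.0/12 -> H0 at depth 12
  add 51.192.0.0/10 -> H7 at depth 10
  lookup 187.169.122.91: bits 1011101110101001 walk d0:H7→d1:-→d2:-→d3:-→d4:-→d5:-→d6:-→d7:-→d8:-→d9:-→d10:-→d11:-→d12:H0→d13:-→d14:-→d15:-→d16:- -> H0

== LOOKUPS ==
["H6","H6","H5","H5","H7","H6","H7","H6","H6","H3","H6","H0"]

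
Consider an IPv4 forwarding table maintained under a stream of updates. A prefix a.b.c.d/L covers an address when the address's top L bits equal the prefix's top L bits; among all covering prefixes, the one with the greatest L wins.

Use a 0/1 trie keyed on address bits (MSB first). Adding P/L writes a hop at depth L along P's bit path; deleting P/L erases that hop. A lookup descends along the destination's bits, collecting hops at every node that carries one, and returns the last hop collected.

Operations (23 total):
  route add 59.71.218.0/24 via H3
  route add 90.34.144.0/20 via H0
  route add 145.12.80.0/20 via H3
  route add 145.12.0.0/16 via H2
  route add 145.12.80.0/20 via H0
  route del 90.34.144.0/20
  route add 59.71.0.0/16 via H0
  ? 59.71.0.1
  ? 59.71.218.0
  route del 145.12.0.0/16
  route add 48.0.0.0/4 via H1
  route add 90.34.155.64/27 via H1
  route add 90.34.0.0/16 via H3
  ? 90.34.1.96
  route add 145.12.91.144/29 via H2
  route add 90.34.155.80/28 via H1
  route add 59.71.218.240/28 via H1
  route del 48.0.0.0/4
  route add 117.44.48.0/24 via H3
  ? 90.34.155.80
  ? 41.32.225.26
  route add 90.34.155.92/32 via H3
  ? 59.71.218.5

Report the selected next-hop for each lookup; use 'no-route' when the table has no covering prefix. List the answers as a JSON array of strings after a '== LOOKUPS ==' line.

Trace:
  + 59.71.218.0/24 (H3) depth=24
  + 90.34.144.0/20 (H0) depth=20
  + 145.12.80.0/20 (H3) depth=20
  + 145.12.0.0/16 (H2) depth=16
  + 145.12.80.0/20 (H0) depth=20
  - 90.34.144.0/20 clear@20
  + 59.71.0.0/16 (H0) depth=16
  lookup 59.71.0.1: bits 0011101101000111 walk d0:-→d1:-→d2:-→d3:-→d4:-→d5:-→d6:-→d7:-→d8:-→d9:-→d10:-→d11:-→d12:-→d13:-→d14:-→d15:-→d16:H0 -> H0
  lookup 59.71.218.0: bits 001110110100011111011010 walk d0:-→d1:-→d2:-→d3:-→d4:-→d5:-→d6:-→d7:-→d8:-→d9:-→d10:-→d11:-→d12:-→d13:-→d14:-→d15:-→d16:H0→d17:-→d18:-→d19:-→d20:-→d21:-→d22:-→d23:-→d24:H3 -> H3
  - 145.12.0.0/16 clear@16
  + 48.0.0.0/4 (H1) depth=4
  + 90.34.155.64/27 (H1) depth=27
  + 90.34.0.0/16 (H3) depth=16
  lookup 90.34.1.96: bits 0101101000100010 walk d0:-→d1:-→d2:-→d3:-→d4:-→d5:-→d6:-→d7:-→d8:-→d9:-→d10:-→d11:-→d12:-→d13:-→d14:-→d15:-→d16:H3 -> H3
  + 145.12.91.144/29 (H2) depth=29
  + 90.34.155.80/28 (H1) depth=28
  + 59.71.218.240/28 (H1) depth=28
  - 48.0.0.0/4 clear@4
  + 117.44.48.0/24 (H3) depth=24
  lookup 90.34.155.80: bits 0101101000100010100110110101 walk d0:-→d1:-→d2:-→d3:-→d4:-→d5:-→d6:-→d7:-→d8:-→d9:-→d10:-→d11:-→d12:-→d13:-→d14:-→d15:-→d16:H3→d17:-→d18:-→d19:-→d20:-→d21:-→d22:-→d23:-→d24:-→d25:-→d26:-→d27:H1→d28:H1 -> H1
  lookup 41.32.225.26: bits 001 walk d0:-→d1:-→d2:-→d3:- -> no-route
  + 90.34.155.92/32 (H3) depth=32
  lookup 59.71.218.5: bits 001110110100011111011010 walk d0:-→d1:-→d2:-→d3:-→d4:-→d5:-→d6:-→d7:-→d8:-→d9:-→d10:-→d11:-→d12:-→d13:-→d14:-→d15:-→d16:H0→d17:-→d18:-→d19:-→d20:-→d21:-→d22:-→d23:-→d24:H3 -> H3

== LOOKUPS ==
["H0","H3","H3","H1","no-route","H3"]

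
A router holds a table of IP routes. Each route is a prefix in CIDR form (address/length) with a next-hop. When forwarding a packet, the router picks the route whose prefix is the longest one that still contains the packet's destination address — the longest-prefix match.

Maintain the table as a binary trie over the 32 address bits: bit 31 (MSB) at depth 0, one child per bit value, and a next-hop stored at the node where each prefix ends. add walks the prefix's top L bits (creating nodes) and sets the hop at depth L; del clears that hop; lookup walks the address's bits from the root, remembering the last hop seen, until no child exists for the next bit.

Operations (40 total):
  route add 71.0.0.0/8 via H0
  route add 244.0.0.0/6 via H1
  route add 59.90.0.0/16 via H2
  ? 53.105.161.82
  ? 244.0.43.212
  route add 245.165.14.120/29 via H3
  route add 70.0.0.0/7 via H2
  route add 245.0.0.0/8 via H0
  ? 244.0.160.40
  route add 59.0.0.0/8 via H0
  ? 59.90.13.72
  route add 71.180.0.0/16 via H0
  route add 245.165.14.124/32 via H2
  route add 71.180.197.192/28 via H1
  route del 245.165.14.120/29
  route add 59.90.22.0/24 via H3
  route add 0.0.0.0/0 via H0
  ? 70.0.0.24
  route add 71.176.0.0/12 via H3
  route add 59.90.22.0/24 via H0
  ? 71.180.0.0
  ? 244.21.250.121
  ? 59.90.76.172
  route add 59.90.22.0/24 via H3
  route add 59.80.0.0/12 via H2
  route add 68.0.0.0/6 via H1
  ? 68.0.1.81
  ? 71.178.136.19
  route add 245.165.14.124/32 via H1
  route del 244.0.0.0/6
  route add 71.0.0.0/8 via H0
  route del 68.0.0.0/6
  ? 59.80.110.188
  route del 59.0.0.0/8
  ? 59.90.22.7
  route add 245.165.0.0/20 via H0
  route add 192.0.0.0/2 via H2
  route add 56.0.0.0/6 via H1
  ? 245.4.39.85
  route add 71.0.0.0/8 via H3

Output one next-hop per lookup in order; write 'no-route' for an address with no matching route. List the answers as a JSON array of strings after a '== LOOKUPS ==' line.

Apply in order:
  add 71.0.0.0/8 -> H0 at depth 8
  add 244.0.0.0/6 -> H1 at depth 6
  add 59.90.0.0/16 -> H2 at depth 16
  ? 53.105.161.82  path d0:-→d1:-→d2:-→d3:-→d4:-  best=no-route
  ? 244.0.43.212  path d0:-→d1:-→d2:-→d3:-→d4:-→d5:-→d6:H1  best=H1
  add 245.165.14.120/29 -> H3 at depth 29
  add 70.0.0.0/7 -> H2 at depth 7
  add 245.0.0.0/8 -> H0 at depth 8
  ? 244.0.160.40  path d0:-→d1:-→d2:-→d3:-→d4:-→d5:-→d6:H1→d7:-  best=H1
  add 59.0.0.0/8 -> H0 at depth 8
  ? 59.90.13.72  path d0:-→d1:-→d2:-→d3:-→d4:-→d5:-→d6:-→d7:-→d8:H0→d9:-→d10:-→d11:-→d12:-→d13:-→d14:-→d15:-→d16:H2  best=H2
  add 71.180.0.0/16 -> H0 at depth 16
  add 245.165.14.124/32 -> H2 at depth 32
  add 71.180.197.192/28 -> H1 at depth 28
  - 245.165.14.120/29 clear@29
  add 59.90.22.0/24 -> H3 at depth 24
  add 0.0.0.0/0 -> H0 at depth 0
  ? 70.0.0.24  path d0:H0→d1:-→d2:-→d3:-→d4:-→d5:-→d6:-→d7:H2  best=H2
  add 71.176.0.0/12 -> H3 at depth 12
  add 59.90.22.0/24 -> H0 at depth 24
  ? 71.180.0.0  path d0:H0→d1:-→d2:-→d3:-→d4:-→d5:-→d6:-→d7:H2→d8:H0→d9:-→d10:-→d11:-→d12:H3→d13:-→d14:-→d15:-→d16:H0  best=H0
  ? 244.21.250.121  path d0:H0→d1:-→d2:-→d3:-→d4:-→d5:-→d6:H1→d7:-  best=H1
  ? 59.90.76.172  path d0:H0→d1:-→d2:-→d3:-→d4:-→d5:-→d6:-→d7:-→d8:H0→d9:-→d10:-→d11:-→d12:-→d13:-→d14:-→d15:-→d16:H2→d17:-  best=H2
  add 59.90.22.0/24 -> H3 at depth 24
  add 59.80.0.0/12 -> H2 at depth 12
  add 68.0.0.0/6 -> H1 at depth 6
  ? 68.0.1.81  path d0:H0→d1:-→d2:-→d3:-→d4:-→d5:-→d6:H1  best=H1
  ? 71.178.136.19  path d0:H0→d1:-→d2:-→d3:-→d4:-→d5:-→d6:H1→d7:H2→d8:H0→d9:-→d10:-→d11:-→d12:H3→d13:-  best=H3
  add 245.165.14.124/32 -> H1 at depth 32
  - 244.0.0.0/6 clear@6
  add 71.0.0.0/8 -> H0 at depth 8
  - 68.0.0.0/6 clear@6
  ? 59.80.110.188  path d0:H0→d1:-→d2:-→d3:-→d4:-→d5:-→d6:-→d7:-→d8:H0→d9:-→d10:-→d11:-→d12:H2  best=H2
  - 59.0.0.0/8 clear@8
  ? 59.90.22.7  path d0:H0→d1:-→d2:-→d3:-→d4:-→d5:-→d6:-→d7:-→d8:-→d9:-→d10:-→d11:-→d12:H2→d13:-→d14:-→d15:-→d16:H2→d17:-→d18:-→d19:-→d20:-→d21:-→d22:-→d23:-→d24:H3  best=H3
  add 245.165.0.0/20 -> H0 at depth 20
  add 192.0.0.0/2 -> H2 at depth 2
  add 56.0.0.0/6 -> H1 at depth 6
  ? 245.4.39.85  path d0:H0→d1:-→d2:H2→d3:-→d4:-→d5:-→d6:-→d7:-→d8:H0  best=H0
  add 71.0.0.0/8 -> H3 at depth 8

== LOOKUPS ==
["no-route","H1","H1","H2","H2","H0","H1","H2","H1","H3","H2","H3","H0"]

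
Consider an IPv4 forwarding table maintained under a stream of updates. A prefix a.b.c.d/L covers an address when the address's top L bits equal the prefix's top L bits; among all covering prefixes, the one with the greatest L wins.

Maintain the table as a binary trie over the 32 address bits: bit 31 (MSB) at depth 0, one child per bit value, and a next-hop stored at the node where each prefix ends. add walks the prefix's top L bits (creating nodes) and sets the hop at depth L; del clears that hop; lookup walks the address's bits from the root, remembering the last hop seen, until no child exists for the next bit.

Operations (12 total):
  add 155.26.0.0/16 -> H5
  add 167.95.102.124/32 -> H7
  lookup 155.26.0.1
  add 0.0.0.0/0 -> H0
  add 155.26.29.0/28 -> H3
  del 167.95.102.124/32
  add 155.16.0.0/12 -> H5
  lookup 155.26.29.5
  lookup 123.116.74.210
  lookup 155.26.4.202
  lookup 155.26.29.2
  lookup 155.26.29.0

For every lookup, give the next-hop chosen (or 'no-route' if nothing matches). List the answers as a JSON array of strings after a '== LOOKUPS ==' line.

Process each operation:
  + 155.26.0.0/16 (H5) depth=16
  + 167.95.102.124/32 (H7) depth=32
  lookup 155.26.0.1: bits 1001101100011010 walk d0:-→d1:-→d2:-→d3:-→d4:-→d5:-→d6:-→d7:-→d8:-→d9:-→d10:-→d11:-→d12:-→d13:-→d14:-→d15:-→d16:H5 -> H5
  + 0.0.0.0/0 (H0) depth=0
  + 155.26.29.0/28 (H3) depth=28
  - 167.95.102.124/32 clear@32
  + 155.16.0.0/12 (H5) depth=12
  lookup 155.26.29.5: bits 1001101100011010000111010000 walk d0:H0→d1:-→d2:-→d3:-→d4:-→d5:-→d6:-→d7:-→d8:-→d9:-→d10:-→d11:-→d12:H5→d13:-→d14:-→d15:-→d16:H5→d17:-→d18:-→d19:-→d20:-→d21:-→d22:-→d23:-→d24:-→d25:-→d26:-→d27:-→d28:H3 -> H3
  lookup 123.116.74.210: bits ε walk d0:H0 -> H0
  lookup 155.26.4.202: bits 1001101100011010000 walk d0:H0→d1:-→d2:-→d3:-→d4:-→d5:-→d6:-→d7:-→d8:-→d9:-→d10:-→d11:-→d12:H5→d13:-→d14:-→d15:-→d16:H5→d17:-→d18:-→d19:- -> H5
  lookup 155.26.29.2: bits 1001101100011010000111010000 walk d0:H0→d1:-→d2:-→d3:-→d4:-→d5:-→d6:-→d7:-→d8:-→d9:-→d10:-→d11:-→d12:H5→d13:-→d14:-→d15:-→d16:H5→d17:-→d18:-→d19:-→d20:-→d21:-→d22:-→d23:-→d24:-→d25:-→d26:-→d27:-→d28:H3 -> H3
  lookup 155.26.29.0: bits 1001101100011010000111010000 walk d0:H0→d1:-→d2:-→d3:-→d4:-→d5:-→d6:-→d7:-→d8:-→d9:-→d10:-→d11:-→d12:H5→d13:-→d14:-→d15:-→d16:H5→d17:-→d18:-→d19:-→d20:-→d21:-→d22:-→d23:-→d24:-→d25:-→d26:-→d27:-→d28:H3 -> H3

== LOOKUPS ==
["H5","H3","H0","H5","H3","H3"]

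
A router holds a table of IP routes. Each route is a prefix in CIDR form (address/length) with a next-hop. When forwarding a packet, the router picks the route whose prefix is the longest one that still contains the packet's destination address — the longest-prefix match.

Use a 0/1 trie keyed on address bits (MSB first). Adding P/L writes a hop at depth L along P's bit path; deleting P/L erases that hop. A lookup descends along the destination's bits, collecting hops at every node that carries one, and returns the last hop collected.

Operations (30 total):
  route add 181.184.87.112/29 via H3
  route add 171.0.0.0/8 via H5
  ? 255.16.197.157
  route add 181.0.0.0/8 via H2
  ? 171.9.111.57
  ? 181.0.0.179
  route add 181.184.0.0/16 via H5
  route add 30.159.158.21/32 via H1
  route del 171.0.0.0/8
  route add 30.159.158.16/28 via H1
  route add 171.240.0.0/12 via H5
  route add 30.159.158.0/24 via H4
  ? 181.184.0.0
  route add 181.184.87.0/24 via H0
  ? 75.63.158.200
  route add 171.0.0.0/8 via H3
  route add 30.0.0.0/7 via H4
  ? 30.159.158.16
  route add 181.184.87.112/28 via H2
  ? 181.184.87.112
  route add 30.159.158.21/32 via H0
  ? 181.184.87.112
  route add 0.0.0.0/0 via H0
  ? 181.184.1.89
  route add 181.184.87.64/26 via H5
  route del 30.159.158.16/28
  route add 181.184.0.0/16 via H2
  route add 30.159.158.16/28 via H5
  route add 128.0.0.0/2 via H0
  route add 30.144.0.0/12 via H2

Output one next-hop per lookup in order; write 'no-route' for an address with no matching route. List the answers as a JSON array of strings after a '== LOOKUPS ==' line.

Apply in order:
  + 181.184.87.112/29 (H3) depth=29
  + 171.0.0.0/8 (H5) depth=8
  ? 255.16.197.157  path d0:-→d1:-  best=no-route
  + 181.0.0.0/8 (H2) depth=8
  ? 171.9.111.57  path d0:-→d1:-→d2:-→d3:-→d4:-→d5:-→d6:-→d7:-→d8:H5  best=H5
  ? 181.0.0.179  path d0:-→d1:-→d2:-→d3:-→d4:-→d5:-→d6:-→d7:-→d8:H2  best=H2
  + 181.184.0.0/16 (H5) depth=16
  + 30.159.158.21/32 (H1) depth=32
  del 171.0.0.0/8 (clear depth 8)
  + 30.159.158.16/28 (H1) depth=28
  + 171.240.0.0/12 (H5) depth=12
  + 30.159.158.0/24 (H4) depth=24
  ? 181.184.0.0  path d0:-→d1:-→d2:-→d3:-→d4:-→d5:-→d6:-→d7:-→d8:H2→d9:-→d10:-→d11:-→d12:-→d13:-→d14:-→d15:-→d16:H5→d17:-  best=H5
  + 181.184.87.0/24 (H0) depth=24
  ? 75.63.158.200  path d0:-→d1:-  best=no-route
  + 171.0.0.0/8 (H3) depth=8
  + 30.0.0.0/7 (H4) depth=7
  ? 30.159.158.16  path d0:-→d1:-→d2:-→d3:-→d4:-→d5:-→d6:-→d7:H4→d8:-→d9:-→d10:-→d11:-→d12:-→d13:-→d14:-→d15:-→d16:-→d17:-→d18:-→d19:-→d20:-→d21:-→d22:-→d23:-→d24:H4→d25:-→d26:-→d27:-→d28:H1→d29:-  best=H1
  + 181.184.87.112/28 (H2) depth=28
  ? 181.184.87.112  path d0:-→d1:-→d2:-→d3:-→d4:-→d5:-→d6:-→d7:-→d8:H2→d9:-→d10:-→d11:-→d12:-→d13:-→d14:-→d15:-→d16:H5→d17:-→d18:-→d19:-→d20:-→d21:-→d22:-→d23:-→d24:H0→d25:-→d26:-→d27:-→d28:H2→d29:H3  best=H3
  + 30.159.158.21/32 (H0) depth=32
  ? 181.184.87.112  path d0:-→d1:-→d2:-→d3:-→d4:-→d5:-→d6:-→d7:-→d8:H2→d9:-→d10:-→d11:-→d12:-→d13:-→d14:-→d15:-→d16:H5→d17:-→d18:-→d19:-→d20:-→d21:-→d22:-→d23:-→d24:H0→d25:-→d26:-→d27:-→d28:H2→d29:H3  best=H3
  + 0.0.0.0/0 (H0) depth=0
  ? 181.184.1.89  path d0:H0→d1:-→d2:-→d3:-→d4:-→d5:-→d6:-→d7:-→d8:H2→d9:-→d10:-→d11:-→d12:-→d13:-→d14:-→d15:-→d16:H5→d17:-  best=H5
  + 181.184.87.64/26 (H5) depth=26
  del 30.159.158.16/28 (clear depth 28)
  + 181.184.0.0/16 (H2) depth=16
  + 30.159.158.16/28 (H5) depth=28
  + 128.0.0.0/2 (H0) depth=2
  + 30.144.0.0/12 (H2) depth=12

== LOOKUPS ==
["no-route","H5","H2","H5","no-route","H1","H3","H3","H5"]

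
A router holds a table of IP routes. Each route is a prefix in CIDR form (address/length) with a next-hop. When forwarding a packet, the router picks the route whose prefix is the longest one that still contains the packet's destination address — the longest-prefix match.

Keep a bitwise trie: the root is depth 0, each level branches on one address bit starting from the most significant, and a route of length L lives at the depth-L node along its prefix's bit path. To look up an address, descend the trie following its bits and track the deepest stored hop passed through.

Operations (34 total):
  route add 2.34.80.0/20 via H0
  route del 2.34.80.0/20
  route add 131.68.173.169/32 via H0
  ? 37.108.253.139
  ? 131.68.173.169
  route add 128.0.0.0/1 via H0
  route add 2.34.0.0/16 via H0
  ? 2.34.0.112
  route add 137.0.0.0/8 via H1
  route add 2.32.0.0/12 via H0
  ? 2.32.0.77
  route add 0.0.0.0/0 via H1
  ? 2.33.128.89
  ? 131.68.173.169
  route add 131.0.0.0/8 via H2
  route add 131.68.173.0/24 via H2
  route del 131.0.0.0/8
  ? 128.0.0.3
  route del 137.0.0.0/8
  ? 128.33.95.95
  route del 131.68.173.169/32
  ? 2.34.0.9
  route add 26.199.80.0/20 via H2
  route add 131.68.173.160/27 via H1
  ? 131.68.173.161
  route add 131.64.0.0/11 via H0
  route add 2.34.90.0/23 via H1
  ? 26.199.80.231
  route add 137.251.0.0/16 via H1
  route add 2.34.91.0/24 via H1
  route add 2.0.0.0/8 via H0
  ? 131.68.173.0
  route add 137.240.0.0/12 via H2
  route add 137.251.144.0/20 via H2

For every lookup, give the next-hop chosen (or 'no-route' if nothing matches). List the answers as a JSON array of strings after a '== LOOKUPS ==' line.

Apply in order:
  add 2.34.80.0/20 -> H0 at depth 20
  del 2.34.80.0/20 (clear depth 20)
  add 131.68.173.169/32 -> H0 at depth 32
  lookup 37.108.253.139: bits 00 walk d0:-→d1:-→d2:- -> no-route
  lookup 131.68.173.169: bits 10000011010001001010110110101001 walk d0:-→d1:-→d2:-→d3:-→d4:-→d5:-→d6:-→d7:-→d8:-→d9:-→d10:-→d11:-→d12:-→d13:-→d14:-→d15:-→d16:-→d17:-→d18:-→d19:-→d20:-→d21:-→d22:-→d23:-→d24:-→d25:-→d26:-→d27:-→d28:-→d29:-→d30:-→d31:-→d32:H0 -> H0
  add 128.0.0.0/1 -> H0 at depth 1
  add 2.34.0.0/16 -> H0 at depth 16
  lookup 2.34.0.112: bits 00000010001000100 walk d0:-→d1:-→d2:-→d3:-→d4:-→d5:-→d6:-→d7:-→d8:-→d9:-→d10:-→d11:-→d12:-→d13:-→d14:-→d15:-→d16:H0→d17:- -> H0
  add 137.0.0.0/8 -> H1 at depth 8
  add 2.32.0.0/12 -> H0 at depth 12
  lookup 2.32.0.77: bits 00000010001000 walk d0:-→d1:-→d2:-→d3:-→d4:-→d5:-→d6:-→d7:-→d8:-→d9:-→d10:-→d11:-→d12:H0→d13:-→d14:- -> H0
  add 0.0.0.0/0 -> H1 at depth 0
  lookup 2.33.128.89: bits 00000010001000 walk d0:H1→d1:-→d2:-→d3:-→d4:-→d5:-→d6:-→d7:-→d8:-→d9:-→d10:-→d11:-→d12:H0→d13:-→d14:- -> H0
  lookup 131.68.173.169: bits 10000011010001001010110110101001 walk d0:H1→d1:H0→d2:-→d3:-→d4:-→d5:-→d6:-→d7:-→d8:-→d9:-→d10:-→d11:-→d12:-→d13:-→d14:-→d15:-→d16:-→d17:-→d18:-→d19:-→d20:-→d21:-→d22:-→d23:-→d24:-→d25:-→d26:-→d27:-→d28:-→d29:-→d30:-→d31:-→d32:H0 -> H0
  add 131.0.0.0/8 -> H2 at depth 8
  add 131.68.173.0/24 -> H2 at depth 24
  del 131.0.0.0/8 (clear depth 8)
  lookup 128.0.0.3: bits 100000 walk d0:H1→d1:H0→d2:-→d3:-→d4:-→d5:-→d6:- -> H0
  del 137.0.0.0/8 (clear depth 8)
  lookup 128.33.95.95: bits 100000 walk d0:H1→d1:H0→d2:-→d3:-→d4:-→d5:-→d6:- -> H0
  del 131.68.173.169/32 (clear depth 32)
  lookup 2.34.0.9: bits 00000010001000100 walk d0:H1→d1:-→d2:-→d3:-→d4:-→d5:-→d6:-→d7:-→d8:-→d9:-→d10:-→d11:-→d12:H0→d13:-→d14:-→d15:-→d16:H0→d17:- -> H0
  add 26.199.80.0/20 -> H2 at depth 20
  add 131.68.173.160/27 -> H1 at depth 27
  lookup 131.68.173.161: bits 1000001101000100101011011010 walk d0:H1→d1:H0→d2:-→d3:-→d4:-→d5:-→d6:-→d7:-→d8:-→d9:-→d10:-→d11:-→d12:-→d13:-→d14:-→d15:-→d16:-→d17:-→d18:-→d19:-→d20:-→d21:-→d22:-→d23:-→d24:H2→d25:-→d26:-→d27:H1→d28:- -> H1
  add 131.64.0.0/11 -> H0 at depth 11
  add 2.34.90.0/23 -> H1 at depth 23
  lookup 26.199.80.231: bits 00011010110001110101 walk d0:H1→d1:-→d2:-→d3:-→d4:-→d5:-→d6:-→d7:-→d8:-→d9:-→d10:-→d11:-→d12:-→d13:-→d14:-→d15:-→d16:-→d17:-→d18:-→d19:-→d20:H2 -> H2
  add 137.251.0.0/16 -> H1 at depth 16
  add 2.34.91.0/24 -> H1 at depth 24
  add 2.0.0.0/8 -> H0 at depth 8
  lookup 131.68.173.0: bits 100000110100010010101101 walk d0:H1→d1:H0→d2:-→d3:-→d4:-→d5:-→d6:-→d7:-→d8:-→d9:-→d10:-→d11:H0→d12:-→d13:-→d14:-→d15:-→d16:-→d17:-→d18:-→d19:-→d20:-→d21:-→d22:-→d23:-→d24:H2 -> H2
  add 137.240.0.0/12 -> H2 at depth 12
  add 137.251.144.0/20 -> H2 at depth 20

== LOOKUPS ==
["no-route","H0","H0","H0","H0","H0","H0","H0","H0","H1","H2","H2"]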